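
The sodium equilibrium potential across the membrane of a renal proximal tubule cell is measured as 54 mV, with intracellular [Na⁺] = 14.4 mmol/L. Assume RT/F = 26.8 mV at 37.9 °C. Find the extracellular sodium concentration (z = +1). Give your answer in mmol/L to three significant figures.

108 mmol/L

Nernst: E = (26.8/1) · ln([out]/[in]), so ln([out]/[in]) = 54.0 × 1 / 26.8 = 2.0149.
[out]/[in] = e^(2.0149) = 7.5.
[out] = 7.5 × 14.4 = 108 mmol/L.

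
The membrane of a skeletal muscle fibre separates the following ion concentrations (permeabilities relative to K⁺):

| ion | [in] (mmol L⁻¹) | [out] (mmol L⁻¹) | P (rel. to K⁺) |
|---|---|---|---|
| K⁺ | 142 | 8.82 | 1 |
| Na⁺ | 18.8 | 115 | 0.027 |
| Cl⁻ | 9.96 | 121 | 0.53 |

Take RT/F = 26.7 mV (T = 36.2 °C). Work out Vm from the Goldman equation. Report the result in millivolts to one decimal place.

Vm = 26.7 · ln[(Σ P·[cation]ₒ + Σ P·[anion]ᵢ) / (Σ P·[cation]ᵢ + Σ P·[anion]ₒ)]
Numerator = 1×8.82 + 0.027×115 + 0.53×9.96 = 17.2
Denominator = 1×142 + 0.027×18.8 + 0.53×121 = 206.6
Vm = 26.7 · ln(0.083256) = 26.7 × (-2.4858) = -66.37 mV

-66.4 mV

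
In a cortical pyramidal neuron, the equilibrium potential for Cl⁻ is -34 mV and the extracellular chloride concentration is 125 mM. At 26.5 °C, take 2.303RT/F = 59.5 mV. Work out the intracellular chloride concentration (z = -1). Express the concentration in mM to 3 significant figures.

Nernst: E = (59.5/-1) · log₁₀([out]/[in]), so log₁₀([out]/[in]) = -34.0 × -1 / 59.5 = 0.5714.
[out]/[in] = 10^(0.5714) = 3.728.
[in] = 125 / 3.728 = 33.53 mM.

33.5 mM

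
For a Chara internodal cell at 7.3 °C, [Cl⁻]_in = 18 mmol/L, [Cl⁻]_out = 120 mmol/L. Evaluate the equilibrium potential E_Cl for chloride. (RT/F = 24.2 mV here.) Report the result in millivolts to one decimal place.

E = (24.2/z) · ln([Cl⁻]_out/[Cl⁻]_in) with z = -1.
For an anion, dividing by z = -1 reverses the sign.
= (24.2/-1) · ln(120/18) = -24.20 · ln(6.667)
= -24.20 · (1.8971) = -45.91 mV

-45.9 mV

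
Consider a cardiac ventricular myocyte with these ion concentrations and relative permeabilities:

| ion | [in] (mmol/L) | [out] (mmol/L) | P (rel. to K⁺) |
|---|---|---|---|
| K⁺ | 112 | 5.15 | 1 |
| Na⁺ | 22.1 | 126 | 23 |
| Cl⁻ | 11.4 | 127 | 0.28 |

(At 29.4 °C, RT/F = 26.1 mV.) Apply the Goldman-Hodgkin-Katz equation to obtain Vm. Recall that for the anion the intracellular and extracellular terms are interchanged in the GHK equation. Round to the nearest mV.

39 mV

Vm = 26.1 · ln[(Σ P·[cation]ₒ + Σ P·[anion]ᵢ) / (Σ P·[cation]ᵢ + Σ P·[anion]ₒ)]
Numerator = 1×5.15 + 23×126 + 0.28×11.4 = 2906
Denominator = 1×112 + 23×22.1 + 0.28×127 = 655.9
Vm = 26.1 · ln(4.4313) = 26.1 × (1.4887) = 38.86 mV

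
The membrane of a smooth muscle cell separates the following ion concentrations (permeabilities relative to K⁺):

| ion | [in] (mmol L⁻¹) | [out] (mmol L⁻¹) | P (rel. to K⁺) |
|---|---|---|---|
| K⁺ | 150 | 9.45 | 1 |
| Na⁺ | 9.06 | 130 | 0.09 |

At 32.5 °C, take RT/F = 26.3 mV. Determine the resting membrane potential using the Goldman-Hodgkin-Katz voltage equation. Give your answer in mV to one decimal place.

-51.7 mV

Vm = 26.3 · ln[(Σ P·[cation]ₒ + Σ P·[anion]ᵢ) / (Σ P·[cation]ᵢ + Σ P·[anion]ₒ)]
Numerator = 1×9.45 + 0.09×130 = 21.15
Denominator = 1×150 + 0.09×9.06 = 150.8
Vm = 26.3 · ln(0.14024) = 26.3 × (-1.9644) = -51.66 mV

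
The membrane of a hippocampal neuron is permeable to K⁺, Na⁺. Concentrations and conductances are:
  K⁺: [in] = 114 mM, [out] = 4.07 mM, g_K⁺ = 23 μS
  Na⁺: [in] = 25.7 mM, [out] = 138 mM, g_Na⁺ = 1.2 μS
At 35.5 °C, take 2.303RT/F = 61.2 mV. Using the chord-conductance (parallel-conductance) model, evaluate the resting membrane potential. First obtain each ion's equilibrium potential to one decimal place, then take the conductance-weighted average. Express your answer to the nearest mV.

E_K⁺ = (61.2/1)·log₁₀(4.07/114) = -88.6 mV
E_Na⁺ = (61.2/1)·log₁₀(138/25.7) = 44.7 mV
Vm = (Σ gᵢEᵢ)/(Σ gᵢ) = (23·-88.6 + 1.2·44.7) / (23 + 1.2)
= -1984.16 / 24.2 = -81.99 mV

-82 mV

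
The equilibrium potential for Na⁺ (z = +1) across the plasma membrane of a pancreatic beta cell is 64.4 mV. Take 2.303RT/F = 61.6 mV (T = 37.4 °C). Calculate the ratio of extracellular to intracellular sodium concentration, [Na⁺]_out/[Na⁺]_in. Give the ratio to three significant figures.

11.1

log₁₀([out]/[in]) = E·z/(61.6) = 64.4 × 1 / 61.6 = 1.0455
[out]/[in] = 10^(1.0455) = 11.1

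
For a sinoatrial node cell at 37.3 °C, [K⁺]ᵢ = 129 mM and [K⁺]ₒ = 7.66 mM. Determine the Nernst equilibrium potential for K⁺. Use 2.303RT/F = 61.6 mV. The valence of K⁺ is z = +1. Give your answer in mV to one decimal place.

-75.5 mV

E = (61.6/z) · log₁₀([K⁺]_out/[K⁺]_in) with z = +1.
= (61.6/1) · log₁₀(7.66/129) = 61.60 · log₁₀(0.05938)
= 61.60 · (-1.2264) = -75.54 mV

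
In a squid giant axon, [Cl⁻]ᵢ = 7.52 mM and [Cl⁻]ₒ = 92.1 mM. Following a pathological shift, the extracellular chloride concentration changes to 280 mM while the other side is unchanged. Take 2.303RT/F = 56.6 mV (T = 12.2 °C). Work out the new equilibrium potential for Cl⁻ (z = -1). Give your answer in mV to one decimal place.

-88.9 mV

After the shift: [Cl⁻]_out = 280, [Cl⁻]_in = 7.52 mM.
E_new = (56.6/-1)·log₁₀(280/7.52) = -56.60 · (1.5709) = -88.92 mV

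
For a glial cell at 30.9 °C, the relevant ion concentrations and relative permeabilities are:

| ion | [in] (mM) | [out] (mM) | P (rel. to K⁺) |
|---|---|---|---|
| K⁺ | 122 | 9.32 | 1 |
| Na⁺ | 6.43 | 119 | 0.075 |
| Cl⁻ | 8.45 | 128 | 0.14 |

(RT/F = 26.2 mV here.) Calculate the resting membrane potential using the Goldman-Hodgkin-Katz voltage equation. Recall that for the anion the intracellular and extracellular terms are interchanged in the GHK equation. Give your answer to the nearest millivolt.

Vm = 26.2 · ln[(Σ P·[cation]ₒ + Σ P·[anion]ᵢ) / (Σ P·[cation]ᵢ + Σ P·[anion]ₒ)]
Numerator = 1×9.32 + 0.075×119 + 0.14×8.45 = 19.43
Denominator = 1×122 + 0.075×6.43 + 0.14×128 = 140.4
Vm = 26.2 · ln(0.13837) = 26.2 × (-1.9778) = -51.82 mV

-52 mV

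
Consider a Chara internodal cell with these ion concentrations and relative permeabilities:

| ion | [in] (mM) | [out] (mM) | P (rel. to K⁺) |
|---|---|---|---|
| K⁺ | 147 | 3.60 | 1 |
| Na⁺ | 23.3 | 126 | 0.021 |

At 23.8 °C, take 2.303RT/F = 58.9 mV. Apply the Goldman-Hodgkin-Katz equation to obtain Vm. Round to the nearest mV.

Vm = 58.9 · log₁₀[(Σ P·[cation]ₒ + Σ P·[anion]ᵢ) / (Σ P·[cation]ᵢ + Σ P·[anion]ₒ)]
Numerator = 1×3.60 + 0.021×126 = 6.246
Denominator = 1×147 + 0.021×23.3 = 147.5
Vm = 58.9 · log₁₀(0.042349) = 58.9 × (-1.3732) = -80.88 mV

-81 mV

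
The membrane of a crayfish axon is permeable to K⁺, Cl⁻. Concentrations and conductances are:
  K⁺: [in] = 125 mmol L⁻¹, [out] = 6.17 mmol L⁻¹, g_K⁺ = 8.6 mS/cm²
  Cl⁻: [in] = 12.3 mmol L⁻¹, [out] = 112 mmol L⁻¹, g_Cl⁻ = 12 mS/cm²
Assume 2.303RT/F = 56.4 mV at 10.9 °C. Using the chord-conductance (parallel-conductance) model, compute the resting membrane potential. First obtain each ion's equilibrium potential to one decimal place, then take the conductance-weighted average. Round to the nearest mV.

-62 mV

E_K⁺ = (56.4/1)·log₁₀(6.17/125) = -73.7 mV
E_Cl⁻ = (56.4/-1)·log₁₀(112/12.3) = -54.1 mV
Vm = (Σ gᵢEᵢ)/(Σ gᵢ) = (8.6·-73.7 + 12·-54.1) / (8.6 + 12)
= -1283.02 / 20.6 = -62.28 mV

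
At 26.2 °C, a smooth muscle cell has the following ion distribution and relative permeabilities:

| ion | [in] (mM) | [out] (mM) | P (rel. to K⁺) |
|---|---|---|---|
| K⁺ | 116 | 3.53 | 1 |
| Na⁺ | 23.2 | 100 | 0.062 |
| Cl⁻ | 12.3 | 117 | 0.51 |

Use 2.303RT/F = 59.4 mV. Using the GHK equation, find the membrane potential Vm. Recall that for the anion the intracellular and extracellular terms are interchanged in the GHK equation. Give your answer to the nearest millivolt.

-62 mV

Vm = 59.4 · log₁₀[(Σ P·[cation]ₒ + Σ P·[anion]ᵢ) / (Σ P·[cation]ᵢ + Σ P·[anion]ₒ)]
Numerator = 1×3.53 + 0.062×100 + 0.51×12.3 = 16
Denominator = 1×116 + 0.062×23.2 + 0.51×117 = 177.1
Vm = 59.4 · log₁₀(0.090357) = 59.4 × (-1.0440) = -62.02 mV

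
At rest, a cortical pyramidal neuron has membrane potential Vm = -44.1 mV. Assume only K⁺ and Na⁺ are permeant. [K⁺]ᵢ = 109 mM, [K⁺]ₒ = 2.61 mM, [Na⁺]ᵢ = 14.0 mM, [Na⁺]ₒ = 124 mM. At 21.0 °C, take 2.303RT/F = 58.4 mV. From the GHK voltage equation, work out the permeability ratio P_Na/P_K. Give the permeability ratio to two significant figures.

Let α = P_Na/P_K. GHK: Vm = 58.4·log₁₀[(Kₒ + α·Naₒ)/(Kᵢ + α·Naᵢ)].
10^(Vm/58.4) = 10^(-44.1/58.4) = 0.17574
So 0.17574·(Kᵢ + α·Naᵢ) = Kₒ + α·Naₒ → α = (0.17574·109.0 − 2.61) / (124.0 − 0.17574·14.0)
α = (19.16 − 2.61) / (124.0 − 2.46) = 16.55/121.5 = 0.1361

0.14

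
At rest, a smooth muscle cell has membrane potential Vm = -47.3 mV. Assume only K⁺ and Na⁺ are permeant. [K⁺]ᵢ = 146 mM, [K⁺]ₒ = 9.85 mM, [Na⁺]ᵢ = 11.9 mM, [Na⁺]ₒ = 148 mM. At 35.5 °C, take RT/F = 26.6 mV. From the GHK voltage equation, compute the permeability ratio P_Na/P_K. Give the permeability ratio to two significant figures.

0.10

Let α = P_Na/P_K. GHK: Vm = 26.6·ln[(Kₒ + α·Naₒ)/(Kᵢ + α·Naᵢ)].
e^(Vm/26.6) = e^(-47.3/26.6) = 0.16894
So 0.16894·(Kᵢ + α·Naᵢ) = Kₒ + α·Naₒ → α = (0.16894·146.0 − 9.85) / (148.0 − 0.16894·11.9)
α = (24.67 − 9.85) / (148.0 − 2.01) = 14.82/146 = 0.1015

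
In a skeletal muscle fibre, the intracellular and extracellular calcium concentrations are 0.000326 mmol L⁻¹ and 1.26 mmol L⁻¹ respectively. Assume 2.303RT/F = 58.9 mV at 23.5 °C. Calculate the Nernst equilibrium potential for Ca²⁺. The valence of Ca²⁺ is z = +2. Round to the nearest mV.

106 mV

E = (58.9/z) · log₁₀([Ca²⁺]_out/[Ca²⁺]_in) with z = +2.
= (58.9/2) · log₁₀(1.26/0.000326) = 29.45 · log₁₀(3865)
= 29.45 · (3.5872) = 105.64 mV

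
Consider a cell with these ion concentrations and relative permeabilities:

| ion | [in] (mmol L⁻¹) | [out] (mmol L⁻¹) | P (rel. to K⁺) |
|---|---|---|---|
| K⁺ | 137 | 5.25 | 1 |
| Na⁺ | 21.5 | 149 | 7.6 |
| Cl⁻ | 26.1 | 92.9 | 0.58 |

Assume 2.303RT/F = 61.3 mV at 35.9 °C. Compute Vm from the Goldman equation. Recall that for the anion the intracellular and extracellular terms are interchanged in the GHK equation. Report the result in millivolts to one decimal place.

31.4 mV

Vm = 61.3 · log₁₀[(Σ P·[cation]ₒ + Σ P·[anion]ᵢ) / (Σ P·[cation]ᵢ + Σ P·[anion]ₒ)]
Numerator = 1×5.25 + 7.6×149 + 0.58×26.1 = 1153
Denominator = 1×137 + 7.6×21.5 + 0.58×92.9 = 354.3
Vm = 61.3 · log₁₀(3.2539) = 61.3 × (0.5124) = 31.41 mV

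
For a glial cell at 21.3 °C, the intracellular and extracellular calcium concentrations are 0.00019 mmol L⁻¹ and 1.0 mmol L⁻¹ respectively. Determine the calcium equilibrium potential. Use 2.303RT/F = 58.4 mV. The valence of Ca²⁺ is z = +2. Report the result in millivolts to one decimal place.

E = (58.4/z) · log₁₀([Ca²⁺]_out/[Ca²⁺]_in) with z = +2.
= (58.4/2) · log₁₀(1.0/0.00019) = 29.20 · log₁₀(5263)
= 29.20 · (3.7212) = 108.66 mV

108.7 mV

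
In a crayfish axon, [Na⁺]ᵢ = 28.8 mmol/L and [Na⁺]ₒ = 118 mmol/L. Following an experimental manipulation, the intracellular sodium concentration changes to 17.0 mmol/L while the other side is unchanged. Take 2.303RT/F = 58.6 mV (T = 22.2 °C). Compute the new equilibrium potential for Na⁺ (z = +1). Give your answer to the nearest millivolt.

49 mV

After the shift: [Na⁺]_out = 118, [Na⁺]_in = 17.0 mmol/L.
E_new = (58.6/1)·log₁₀(118/17.0) = 58.60 · (0.8414) = 49.31 mV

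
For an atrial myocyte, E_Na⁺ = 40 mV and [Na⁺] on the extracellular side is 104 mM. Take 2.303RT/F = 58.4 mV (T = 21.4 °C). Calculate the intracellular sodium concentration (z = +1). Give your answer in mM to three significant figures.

Nernst: E = (58.4/1) · log₁₀([out]/[in]), so log₁₀([out]/[in]) = 40.0 × 1 / 58.4 = 0.6849.
[out]/[in] = 10^(0.6849) = 4.841.
[in] = 104 / 4.841 = 21.48 mM.

21.5 mM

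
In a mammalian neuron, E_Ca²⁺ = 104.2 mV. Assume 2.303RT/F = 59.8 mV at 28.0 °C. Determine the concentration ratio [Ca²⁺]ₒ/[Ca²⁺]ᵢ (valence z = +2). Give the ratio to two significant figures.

3100

log₁₀([out]/[in]) = E·z/(59.8) = 104.2 × 2 / 59.8 = 3.4849
[out]/[in] = 10^(3.4849) = 3055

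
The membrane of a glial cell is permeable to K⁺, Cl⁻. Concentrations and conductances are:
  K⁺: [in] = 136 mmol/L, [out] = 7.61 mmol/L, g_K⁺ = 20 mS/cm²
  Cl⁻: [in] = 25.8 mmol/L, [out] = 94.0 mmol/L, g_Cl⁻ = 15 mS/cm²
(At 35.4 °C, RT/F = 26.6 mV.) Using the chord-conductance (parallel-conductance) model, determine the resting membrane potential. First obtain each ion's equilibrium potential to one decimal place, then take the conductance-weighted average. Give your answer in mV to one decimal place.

E_K⁺ = (26.6/1)·ln(7.61/136) = -76.7 mV
E_Cl⁻ = (26.6/-1)·ln(94.0/25.8) = -34.4 mV
Vm = (Σ gᵢEᵢ)/(Σ gᵢ) = (20·-76.7 + 15·-34.4) / (20 + 15)
= -2050.00 / 35 = -58.57 mV

-58.6 mV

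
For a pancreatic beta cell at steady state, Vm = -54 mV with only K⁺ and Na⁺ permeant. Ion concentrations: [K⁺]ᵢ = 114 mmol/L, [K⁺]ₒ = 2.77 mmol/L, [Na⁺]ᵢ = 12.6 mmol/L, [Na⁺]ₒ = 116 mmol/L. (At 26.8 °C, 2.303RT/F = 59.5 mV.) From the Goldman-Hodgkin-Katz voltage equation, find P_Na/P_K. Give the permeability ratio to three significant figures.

Let α = P_Na/P_K. GHK: Vm = 59.5·log₁₀[(Kₒ + α·Naₒ)/(Kᵢ + α·Naᵢ)].
10^(Vm/59.5) = 10^(-54.0/59.5) = 0.12372
So 0.12372·(Kᵢ + α·Naᵢ) = Kₒ + α·Naₒ → α = (0.12372·114.0 − 2.77) / (116.0 − 0.12372·12.6)
α = (14.1 − 2.77) / (116.0 − 1.559) = 11.33/114.4 = 0.09904

0.0990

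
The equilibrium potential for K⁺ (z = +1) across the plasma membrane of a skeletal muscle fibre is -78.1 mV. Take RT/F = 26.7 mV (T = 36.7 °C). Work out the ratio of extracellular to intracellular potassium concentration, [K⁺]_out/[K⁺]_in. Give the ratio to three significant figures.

0.0537

ln([out]/[in]) = E·z/(26.7) = -78.1 × 1 / 26.7 = -2.9251
[out]/[in] = e^(-2.9251) = 0.05366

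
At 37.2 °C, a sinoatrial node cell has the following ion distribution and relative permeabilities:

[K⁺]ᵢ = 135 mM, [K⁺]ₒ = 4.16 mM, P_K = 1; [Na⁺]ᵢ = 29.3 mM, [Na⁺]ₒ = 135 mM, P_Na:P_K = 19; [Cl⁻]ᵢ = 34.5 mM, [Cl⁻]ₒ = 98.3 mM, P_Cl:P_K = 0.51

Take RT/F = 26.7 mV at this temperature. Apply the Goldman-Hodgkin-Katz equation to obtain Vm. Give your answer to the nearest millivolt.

33 mV

Vm = 26.7 · ln[(Σ P·[cation]ₒ + Σ P·[anion]ᵢ) / (Σ P·[cation]ᵢ + Σ P·[anion]ₒ)]
Numerator = 1×4.16 + 19×135 + 0.51×34.5 = 2587
Denominator = 1×135 + 19×29.3 + 0.51×98.3 = 741.8
Vm = 26.7 · ln(3.487) = 26.7 × (1.2490) = 33.35 mV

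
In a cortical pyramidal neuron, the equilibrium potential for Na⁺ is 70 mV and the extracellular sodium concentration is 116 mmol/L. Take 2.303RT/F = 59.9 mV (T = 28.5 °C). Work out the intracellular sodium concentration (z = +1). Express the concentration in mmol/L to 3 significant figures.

Nernst: E = (59.9/1) · log₁₀([out]/[in]), so log₁₀([out]/[in]) = 70.0 × 1 / 59.9 = 1.1686.
[out]/[in] = 10^(1.1686) = 14.74.
[in] = 116 / 14.74 = 7.868 mmol/L.

7.87 mmol/L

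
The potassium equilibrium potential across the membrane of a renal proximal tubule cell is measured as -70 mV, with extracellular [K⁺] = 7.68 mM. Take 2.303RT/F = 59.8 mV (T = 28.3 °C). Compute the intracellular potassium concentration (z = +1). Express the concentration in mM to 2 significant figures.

110 mM

Nernst: E = (59.8/1) · log₁₀([out]/[in]), so log₁₀([out]/[in]) = -70.0 × 1 / 59.8 = -1.1706.
[out]/[in] = 10^(-1.1706) = 0.06752.
[in] = 7.68 / 0.06752 = 113.7 mM.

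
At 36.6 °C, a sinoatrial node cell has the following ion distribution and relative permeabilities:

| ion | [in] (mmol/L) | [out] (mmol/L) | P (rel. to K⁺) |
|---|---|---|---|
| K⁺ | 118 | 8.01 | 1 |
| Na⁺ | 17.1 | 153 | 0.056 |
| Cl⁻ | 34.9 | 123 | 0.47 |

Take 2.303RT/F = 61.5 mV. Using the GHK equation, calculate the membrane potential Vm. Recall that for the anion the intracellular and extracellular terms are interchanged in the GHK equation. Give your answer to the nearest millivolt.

Vm = 61.5 · log₁₀[(Σ P·[cation]ₒ + Σ P·[anion]ᵢ) / (Σ P·[cation]ᵢ + Σ P·[anion]ₒ)]
Numerator = 1×8.01 + 0.056×153 + 0.47×34.9 = 32.98
Denominator = 1×118 + 0.056×17.1 + 0.47×123 = 176.8
Vm = 61.5 · log₁₀(0.18658) = 61.5 × (-0.7291) = -44.84 mV

-45 mV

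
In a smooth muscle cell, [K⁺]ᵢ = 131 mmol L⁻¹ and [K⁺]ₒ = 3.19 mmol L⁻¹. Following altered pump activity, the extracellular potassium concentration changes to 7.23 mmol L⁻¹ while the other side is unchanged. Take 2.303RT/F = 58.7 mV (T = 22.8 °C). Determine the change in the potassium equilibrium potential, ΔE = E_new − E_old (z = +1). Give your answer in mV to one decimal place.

20.9 mV

E_old = (58.7/1)·log₁₀(3.19/131) = -94.71 mV
E_new = (58.7/1)·log₁₀(7.23/131) = -73.85 mV
ΔE = -73.85 − (-94.71) = 20.86 mV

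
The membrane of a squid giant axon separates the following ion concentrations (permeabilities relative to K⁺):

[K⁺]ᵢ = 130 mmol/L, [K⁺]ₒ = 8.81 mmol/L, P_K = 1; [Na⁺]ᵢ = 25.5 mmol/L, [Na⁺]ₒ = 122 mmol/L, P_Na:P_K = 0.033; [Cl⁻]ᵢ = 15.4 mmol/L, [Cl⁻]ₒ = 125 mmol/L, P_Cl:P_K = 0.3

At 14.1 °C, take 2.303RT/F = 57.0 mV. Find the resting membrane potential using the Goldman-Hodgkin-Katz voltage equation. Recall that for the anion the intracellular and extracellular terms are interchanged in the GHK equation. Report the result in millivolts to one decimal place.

-56.1 mV

Vm = 57.0 · log₁₀[(Σ P·[cation]ₒ + Σ P·[anion]ᵢ) / (Σ P·[cation]ᵢ + Σ P·[anion]ₒ)]
Numerator = 1×8.81 + 0.033×122 + 0.3×15.4 = 17.46
Denominator = 1×130 + 0.033×25.5 + 0.3×125 = 168.3
Vm = 57.0 · log₁₀(0.10369) = 57.0 × (-0.9842) = -56.10 mV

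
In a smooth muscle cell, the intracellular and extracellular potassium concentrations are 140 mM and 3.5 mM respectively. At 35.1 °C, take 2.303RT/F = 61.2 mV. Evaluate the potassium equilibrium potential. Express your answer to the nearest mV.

-98 mV

E = (61.2/z) · log₁₀([K⁺]_out/[K⁺]_in) with z = +1.
= (61.2/1) · log₁₀(3.5/140) = 61.20 · log₁₀(0.025)
= 61.20 · (-1.6021) = -98.05 mV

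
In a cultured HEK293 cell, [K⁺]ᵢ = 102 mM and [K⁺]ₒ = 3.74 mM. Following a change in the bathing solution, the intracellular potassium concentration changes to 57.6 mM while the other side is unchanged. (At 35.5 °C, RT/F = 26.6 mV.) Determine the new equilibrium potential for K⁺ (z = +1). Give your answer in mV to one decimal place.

After the shift: [K⁺]_out = 3.74, [K⁺]_in = 57.6 mM.
E_new = (26.6/1)·ln(3.74/57.6) = 26.60 · (-2.7344) = -72.74 mV

-72.7 mV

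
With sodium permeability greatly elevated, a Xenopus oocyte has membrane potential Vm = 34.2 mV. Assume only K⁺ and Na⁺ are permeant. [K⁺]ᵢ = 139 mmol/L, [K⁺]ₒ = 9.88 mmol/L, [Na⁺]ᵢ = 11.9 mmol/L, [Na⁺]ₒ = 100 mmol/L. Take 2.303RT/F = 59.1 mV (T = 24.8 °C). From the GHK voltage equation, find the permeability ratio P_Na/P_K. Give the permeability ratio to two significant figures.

9.4

Let α = P_Na/P_K. GHK: Vm = 59.1·log₁₀[(Kₒ + α·Naₒ)/(Kᵢ + α·Naᵢ)].
10^(Vm/59.1) = 10^(34.2/59.1) = 3.7904
So 3.7904·(Kᵢ + α·Naᵢ) = Kₒ + α·Naₒ → α = (3.7904·139.0 − 9.88) / (100.0 − 3.7904·11.9)
α = (526.9 − 9.88) / (100.0 − 45.11) = 517/54.89 = 9.418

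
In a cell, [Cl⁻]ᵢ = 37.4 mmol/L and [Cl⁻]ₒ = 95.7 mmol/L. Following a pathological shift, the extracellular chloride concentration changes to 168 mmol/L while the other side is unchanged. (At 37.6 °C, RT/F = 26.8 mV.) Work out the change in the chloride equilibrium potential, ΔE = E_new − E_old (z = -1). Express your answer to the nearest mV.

E_old = (26.8/-1)·ln(95.7/37.4) = -25.18 mV
E_new = (26.8/-1)·ln(168/37.4) = -40.26 mV
ΔE = -40.26 − (-25.18) = -15.08 mV

-15 mV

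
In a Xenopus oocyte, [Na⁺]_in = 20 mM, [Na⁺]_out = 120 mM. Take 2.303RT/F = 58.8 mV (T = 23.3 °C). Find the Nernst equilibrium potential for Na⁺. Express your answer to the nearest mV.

E = (58.8/z) · log₁₀([Na⁺]_out/[Na⁺]_in) with z = +1.
= (58.8/1) · log₁₀(120/20) = 58.80 · log₁₀(6)
= 58.80 · (0.7782) = 45.76 mV

46 mV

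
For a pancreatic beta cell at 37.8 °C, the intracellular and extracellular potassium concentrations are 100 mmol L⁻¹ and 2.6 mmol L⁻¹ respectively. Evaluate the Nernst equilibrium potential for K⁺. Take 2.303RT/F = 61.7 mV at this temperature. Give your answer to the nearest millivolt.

E = (61.7/z) · log₁₀([K⁺]_out/[K⁺]_in) with z = +1.
= (61.7/1) · log₁₀(2.6/100) = 61.70 · log₁₀(0.026)
= 61.70 · (-1.5850) = -97.80 mV

-98 mV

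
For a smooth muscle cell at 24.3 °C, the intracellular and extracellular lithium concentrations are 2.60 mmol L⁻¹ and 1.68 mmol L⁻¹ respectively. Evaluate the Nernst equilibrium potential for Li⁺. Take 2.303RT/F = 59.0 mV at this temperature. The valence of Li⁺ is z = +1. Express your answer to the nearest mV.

E = (59.0/z) · log₁₀([Li⁺]_out/[Li⁺]_in) with z = +1.
= (59.0/1) · log₁₀(1.68/2.60) = 59.00 · log₁₀(0.6462)
= 59.00 · (-0.1897) = -11.19 mV

-11 mV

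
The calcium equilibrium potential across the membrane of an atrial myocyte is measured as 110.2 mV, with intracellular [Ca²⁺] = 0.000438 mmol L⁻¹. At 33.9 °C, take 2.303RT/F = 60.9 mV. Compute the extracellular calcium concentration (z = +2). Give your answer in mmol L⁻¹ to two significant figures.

1.8 mmol L⁻¹

Nernst: E = (60.9/2) · log₁₀([out]/[in]), so log₁₀([out]/[in]) = 110.2 × 2 / 60.9 = 3.6190.
[out]/[in] = 10^(3.6190) = 4160.
[out] = 4160 × 0.000438 = 1.822 mmol L⁻¹.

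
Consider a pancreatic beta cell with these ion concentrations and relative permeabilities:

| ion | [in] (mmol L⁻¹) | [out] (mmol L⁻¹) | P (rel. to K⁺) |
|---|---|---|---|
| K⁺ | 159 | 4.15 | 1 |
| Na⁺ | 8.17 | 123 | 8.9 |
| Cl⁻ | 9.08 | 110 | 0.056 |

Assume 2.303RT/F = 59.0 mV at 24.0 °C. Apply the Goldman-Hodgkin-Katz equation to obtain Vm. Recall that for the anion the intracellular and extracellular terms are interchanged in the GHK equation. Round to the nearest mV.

Vm = 59.0 · log₁₀[(Σ P·[cation]ₒ + Σ P·[anion]ᵢ) / (Σ P·[cation]ᵢ + Σ P·[anion]ₒ)]
Numerator = 1×4.15 + 8.9×123 + 0.056×9.08 = 1099
Denominator = 1×159 + 8.9×8.17 + 0.056×110 = 237.9
Vm = 59.0 · log₁₀(4.6216) = 59.0 × (0.6648) = 39.22 mV

39 mV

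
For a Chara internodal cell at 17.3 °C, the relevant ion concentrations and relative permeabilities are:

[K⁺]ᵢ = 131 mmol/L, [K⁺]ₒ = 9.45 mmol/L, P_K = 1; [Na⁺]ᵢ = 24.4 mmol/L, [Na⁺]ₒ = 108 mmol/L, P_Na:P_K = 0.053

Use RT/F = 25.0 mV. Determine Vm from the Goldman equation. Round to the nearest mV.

Vm = 25.0 · ln[(Σ P·[cation]ₒ + Σ P·[anion]ᵢ) / (Σ P·[cation]ᵢ + Σ P·[anion]ₒ)]
Numerator = 1×9.45 + 0.053×108 = 15.17
Denominator = 1×131 + 0.053×24.4 = 132.3
Vm = 25.0 · ln(0.1147) = 25.0 × (-2.1654) = -54.14 mV

-54 mV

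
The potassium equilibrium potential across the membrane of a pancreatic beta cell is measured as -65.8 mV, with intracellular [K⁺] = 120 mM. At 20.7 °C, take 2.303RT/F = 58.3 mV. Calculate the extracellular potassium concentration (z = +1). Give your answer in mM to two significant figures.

Nernst: E = (58.3/1) · log₁₀([out]/[in]), so log₁₀([out]/[in]) = -65.8 × 1 / 58.3 = -1.1286.
[out]/[in] = 10^(-1.1286) = 0.07436.
[out] = 0.07436 × 120 = 8.924 mM.

8.9 mM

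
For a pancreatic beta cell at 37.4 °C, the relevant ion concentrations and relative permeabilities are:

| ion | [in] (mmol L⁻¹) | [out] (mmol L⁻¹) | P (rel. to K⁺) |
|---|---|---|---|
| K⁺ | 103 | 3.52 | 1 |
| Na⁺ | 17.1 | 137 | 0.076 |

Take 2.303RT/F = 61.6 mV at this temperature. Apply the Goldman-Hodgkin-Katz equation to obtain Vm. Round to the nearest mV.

-54 mV

Vm = 61.6 · log₁₀[(Σ P·[cation]ₒ + Σ P·[anion]ᵢ) / (Σ P·[cation]ᵢ + Σ P·[anion]ₒ)]
Numerator = 1×3.52 + 0.076×137 = 13.93
Denominator = 1×103 + 0.076×17.1 = 104.3
Vm = 61.6 · log₁₀(0.13358) = 61.6 × (-0.8743) = -53.85 mV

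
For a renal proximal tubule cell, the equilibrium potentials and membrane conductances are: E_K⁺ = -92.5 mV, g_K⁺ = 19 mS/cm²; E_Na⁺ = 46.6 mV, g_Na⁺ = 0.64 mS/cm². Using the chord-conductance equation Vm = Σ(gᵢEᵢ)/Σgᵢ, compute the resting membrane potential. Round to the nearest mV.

-88 mV

Σ gᵢEᵢ = 19·(-92.5) + 0.64·(46.6) = -1727.68
Σ gᵢ = 19 + 0.64 = 19.64
Vm = -1727.68 / 19.64 = -87.97 mV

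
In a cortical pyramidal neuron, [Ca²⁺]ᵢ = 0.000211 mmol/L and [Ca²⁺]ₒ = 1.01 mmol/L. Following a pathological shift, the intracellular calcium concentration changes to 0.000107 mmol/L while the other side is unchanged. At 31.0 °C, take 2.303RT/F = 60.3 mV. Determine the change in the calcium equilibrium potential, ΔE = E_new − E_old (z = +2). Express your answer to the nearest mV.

9 mV

E_old = (60.3/2)·log₁₀(1.01/0.000211) = 110.95 mV
E_new = (60.3/2)·log₁₀(1.01/0.000107) = 119.84 mV
ΔE = 119.84 − (110.95) = 8.89 mV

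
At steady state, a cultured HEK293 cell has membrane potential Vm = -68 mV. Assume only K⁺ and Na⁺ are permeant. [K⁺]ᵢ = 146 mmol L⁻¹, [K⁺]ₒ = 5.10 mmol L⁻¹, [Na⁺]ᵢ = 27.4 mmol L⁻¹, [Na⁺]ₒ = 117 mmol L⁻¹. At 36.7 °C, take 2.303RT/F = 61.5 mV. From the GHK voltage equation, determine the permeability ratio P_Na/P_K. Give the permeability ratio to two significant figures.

0.055

Let α = P_Na/P_K. GHK: Vm = 61.5·log₁₀[(Kₒ + α·Naₒ)/(Kᵢ + α·Naᵢ)].
10^(Vm/61.5) = 10^(-68.0/61.5) = 0.078399
So 0.078399·(Kᵢ + α·Naᵢ) = Kₒ + α·Naₒ → α = (0.078399·146.0 − 5.1) / (117.0 − 0.078399·27.4)
α = (11.45 − 5.1) / (117.0 − 2.148) = 6.346/114.9 = 0.05526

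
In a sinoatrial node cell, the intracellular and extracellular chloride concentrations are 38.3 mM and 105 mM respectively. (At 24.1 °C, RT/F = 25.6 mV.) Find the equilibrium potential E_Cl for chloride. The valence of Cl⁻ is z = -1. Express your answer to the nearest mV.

E = (25.6/z) · ln([Cl⁻]_out/[Cl⁻]_in) with z = -1.
For an anion, dividing by z = -1 reverses the sign.
= (25.6/-1) · ln(105/38.3) = -25.60 · ln(2.742)
= -25.60 · (1.0085) = -25.82 mV

-26 mV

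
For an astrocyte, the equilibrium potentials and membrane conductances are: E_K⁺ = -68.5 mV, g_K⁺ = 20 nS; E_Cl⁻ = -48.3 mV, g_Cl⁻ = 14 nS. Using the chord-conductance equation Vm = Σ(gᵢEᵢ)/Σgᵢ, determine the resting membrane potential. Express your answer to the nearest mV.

Σ gᵢEᵢ = 20·(-68.5) + 14·(-48.3) = -2046.20
Σ gᵢ = 20 + 14 = 34
Vm = -2046.20 / 34 = -60.18 mV

-60 mV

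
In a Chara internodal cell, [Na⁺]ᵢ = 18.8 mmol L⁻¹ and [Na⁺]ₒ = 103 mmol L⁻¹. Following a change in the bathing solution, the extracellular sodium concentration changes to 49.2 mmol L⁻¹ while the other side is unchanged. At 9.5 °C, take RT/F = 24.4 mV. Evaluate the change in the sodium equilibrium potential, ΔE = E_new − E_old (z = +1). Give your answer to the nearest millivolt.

E_old = (24.4/1)·ln(103/18.8) = 41.50 mV
E_new = (24.4/1)·ln(49.2/18.8) = 23.47 mV
ΔE = 23.47 − (41.50) = -18.03 mV

-18 mV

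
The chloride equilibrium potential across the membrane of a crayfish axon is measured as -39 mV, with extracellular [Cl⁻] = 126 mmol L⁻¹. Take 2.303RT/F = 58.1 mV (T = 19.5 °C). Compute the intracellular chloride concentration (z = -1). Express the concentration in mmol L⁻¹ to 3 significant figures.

26.9 mmol L⁻¹

Nernst: E = (58.1/-1) · log₁₀([out]/[in]), so log₁₀([out]/[in]) = -39.0 × -1 / 58.1 = 0.6713.
[out]/[in] = 10^(0.6713) = 4.691.
[in] = 126 / 4.691 = 26.86 mmol L⁻¹.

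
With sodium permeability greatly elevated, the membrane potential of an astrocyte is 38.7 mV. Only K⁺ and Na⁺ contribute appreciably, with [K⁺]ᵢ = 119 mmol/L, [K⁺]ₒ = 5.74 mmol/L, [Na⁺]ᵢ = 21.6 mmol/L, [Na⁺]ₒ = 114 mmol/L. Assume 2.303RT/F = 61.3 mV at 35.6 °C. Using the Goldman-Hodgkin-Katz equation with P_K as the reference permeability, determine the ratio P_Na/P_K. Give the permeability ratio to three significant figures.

23.3

Let α = P_Na/P_K. GHK: Vm = 61.3·log₁₀[(Kₒ + α·Naₒ)/(Kᵢ + α·Naᵢ)].
10^(Vm/61.3) = 10^(38.7/61.3) = 4.2788
So 4.2788·(Kᵢ + α·Naᵢ) = Kₒ + α·Naₒ → α = (4.2788·119.0 − 5.74) / (114.0 − 4.2788·21.6)
α = (509.2 − 5.74) / (114.0 − 92.42) = 503.4/21.58 = 23.33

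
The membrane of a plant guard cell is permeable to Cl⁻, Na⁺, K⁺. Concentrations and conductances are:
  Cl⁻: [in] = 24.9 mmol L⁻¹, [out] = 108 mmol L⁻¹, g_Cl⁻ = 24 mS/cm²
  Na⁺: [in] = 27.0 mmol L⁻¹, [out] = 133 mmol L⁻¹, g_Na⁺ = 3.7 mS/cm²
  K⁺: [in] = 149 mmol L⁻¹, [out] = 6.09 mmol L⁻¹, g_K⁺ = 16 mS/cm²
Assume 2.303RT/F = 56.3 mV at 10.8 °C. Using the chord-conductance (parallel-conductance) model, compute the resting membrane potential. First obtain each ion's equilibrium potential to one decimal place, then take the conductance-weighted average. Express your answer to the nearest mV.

E_Cl⁻ = (56.3/-1)·log₁₀(108/24.9) = -35.9 mV
E_Na⁺ = (56.3/1)·log₁₀(133/27.0) = 39.0 mV
E_K⁺ = (56.3/1)·log₁₀(6.09/149) = -78.2 mV
Vm = (Σ gᵢEᵢ)/(Σ gᵢ) = (24·-35.9 + 3.7·39.0 + 16·-78.2) / (24 + 3.7 + 16)
= -1968.50 / 43.7 = -45.05 mV

-45 mV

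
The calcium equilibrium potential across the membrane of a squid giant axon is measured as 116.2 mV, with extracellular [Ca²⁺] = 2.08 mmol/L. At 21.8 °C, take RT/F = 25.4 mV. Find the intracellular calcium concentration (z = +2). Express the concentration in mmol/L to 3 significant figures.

0.000221 mmol/L

Nernst: E = (25.4/2) · ln([out]/[in]), so ln([out]/[in]) = 116.2 × 2 / 25.4 = 9.1496.
[out]/[in] = e^(9.1496) = 9411.
[in] = 2.08 / 9411 = 0.000221 mmol/L.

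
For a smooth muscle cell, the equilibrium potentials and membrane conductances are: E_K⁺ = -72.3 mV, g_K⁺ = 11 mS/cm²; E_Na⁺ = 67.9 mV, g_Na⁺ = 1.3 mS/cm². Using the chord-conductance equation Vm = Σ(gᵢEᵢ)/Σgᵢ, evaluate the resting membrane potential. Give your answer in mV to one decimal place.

-57.5 mV

Σ gᵢEᵢ = 11·(-72.3) + 1.3·(67.9) = -707.03
Σ gᵢ = 11 + 1.3 = 12.3
Vm = -707.03 / 12.3 = -57.48 mV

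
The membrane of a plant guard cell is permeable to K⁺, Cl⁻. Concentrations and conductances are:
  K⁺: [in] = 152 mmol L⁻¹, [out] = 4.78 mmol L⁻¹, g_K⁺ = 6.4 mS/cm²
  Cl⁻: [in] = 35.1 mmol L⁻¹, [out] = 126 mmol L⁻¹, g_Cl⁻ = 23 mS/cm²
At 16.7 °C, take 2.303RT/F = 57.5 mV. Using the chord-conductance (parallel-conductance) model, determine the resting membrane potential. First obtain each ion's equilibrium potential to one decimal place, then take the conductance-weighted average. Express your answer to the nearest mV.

-44 mV

E_K⁺ = (57.5/1)·log₁₀(4.78/152) = -86.4 mV
E_Cl⁻ = (57.5/-1)·log₁₀(126/35.1) = -31.9 mV
Vm = (Σ gᵢEᵢ)/(Σ gᵢ) = (6.4·-86.4 + 23·-31.9) / (6.4 + 23)
= -1286.66 / 29.4 = -43.76 mV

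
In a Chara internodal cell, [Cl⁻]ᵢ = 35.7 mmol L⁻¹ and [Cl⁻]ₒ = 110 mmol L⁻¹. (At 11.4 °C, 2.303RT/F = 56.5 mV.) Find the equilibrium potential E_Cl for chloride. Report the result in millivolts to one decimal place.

-27.6 mV

E = (56.5/z) · log₁₀([Cl⁻]_out/[Cl⁻]_in) with z = -1.
For an anion, dividing by z = -1 reverses the sign.
= (56.5/-1) · log₁₀(110/35.7) = -56.50 · log₁₀(3.081)
= -56.50 · (0.4887) = -27.61 mV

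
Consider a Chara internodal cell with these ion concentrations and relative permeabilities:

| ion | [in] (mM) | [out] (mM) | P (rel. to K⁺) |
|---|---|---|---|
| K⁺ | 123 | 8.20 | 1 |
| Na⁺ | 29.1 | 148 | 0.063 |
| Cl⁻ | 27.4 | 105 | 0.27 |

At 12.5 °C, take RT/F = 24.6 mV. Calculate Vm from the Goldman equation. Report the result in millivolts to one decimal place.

-44.7 mV

Vm = 24.6 · ln[(Σ P·[cation]ₒ + Σ P·[anion]ᵢ) / (Σ P·[cation]ᵢ + Σ P·[anion]ₒ)]
Numerator = 1×8.20 + 0.063×148 + 0.27×27.4 = 24.92
Denominator = 1×123 + 0.063×29.1 + 0.27×105 = 153.2
Vm = 24.6 · ln(0.16269) = 24.6 × (-1.8159) = -44.67 mV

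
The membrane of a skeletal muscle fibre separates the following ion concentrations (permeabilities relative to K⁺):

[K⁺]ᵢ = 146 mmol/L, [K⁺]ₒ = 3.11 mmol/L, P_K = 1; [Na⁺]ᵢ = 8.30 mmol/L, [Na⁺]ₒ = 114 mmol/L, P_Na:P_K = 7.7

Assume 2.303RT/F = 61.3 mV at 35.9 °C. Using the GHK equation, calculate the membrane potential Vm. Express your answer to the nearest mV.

Vm = 61.3 · log₁₀[(Σ P·[cation]ₒ + Σ P·[anion]ᵢ) / (Σ P·[cation]ᵢ + Σ P·[anion]ₒ)]
Numerator = 1×3.11 + 7.7×114 = 880.9
Denominator = 1×146 + 7.7×8.30 = 209.9
Vm = 61.3 · log₁₀(4.1966) = 61.3 × (0.6229) = 38.18 mV

38 mV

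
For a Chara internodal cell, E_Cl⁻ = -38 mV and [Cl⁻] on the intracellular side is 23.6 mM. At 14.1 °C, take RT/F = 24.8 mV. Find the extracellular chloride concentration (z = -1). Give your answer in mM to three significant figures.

Nernst: E = (24.8/-1) · ln([out]/[in]), so ln([out]/[in]) = -38.0 × -1 / 24.8 = 1.5323.
[out]/[in] = e^(1.5323) = 4.629.
[out] = 4.629 × 23.6 = 109.2 mM.

109 mM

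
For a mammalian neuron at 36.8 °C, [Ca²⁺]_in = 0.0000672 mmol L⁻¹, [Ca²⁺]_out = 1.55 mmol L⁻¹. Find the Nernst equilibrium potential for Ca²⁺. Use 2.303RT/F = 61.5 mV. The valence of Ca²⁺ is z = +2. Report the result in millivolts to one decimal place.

134.2 mV

E = (61.5/z) · log₁₀([Ca²⁺]_out/[Ca²⁺]_in) with z = +2.
= (61.5/2) · log₁₀(1.55/0.0000672) = 30.75 · log₁₀(2.307e+04)
= 30.75 · (4.3630) = 134.16 mV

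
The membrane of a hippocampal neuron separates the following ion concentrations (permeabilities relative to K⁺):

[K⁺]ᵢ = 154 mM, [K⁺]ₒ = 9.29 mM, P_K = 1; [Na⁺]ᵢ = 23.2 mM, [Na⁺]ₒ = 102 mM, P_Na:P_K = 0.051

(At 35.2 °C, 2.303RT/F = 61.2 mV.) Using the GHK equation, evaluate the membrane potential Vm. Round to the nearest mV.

-63 mV

Vm = 61.2 · log₁₀[(Σ P·[cation]ₒ + Σ P·[anion]ᵢ) / (Σ P·[cation]ᵢ + Σ P·[anion]ₒ)]
Numerator = 1×9.29 + 0.051×102 = 14.49
Denominator = 1×154 + 0.051×23.2 = 155.2
Vm = 61.2 · log₁₀(0.093386) = 61.2 × (-1.0297) = -63.02 mV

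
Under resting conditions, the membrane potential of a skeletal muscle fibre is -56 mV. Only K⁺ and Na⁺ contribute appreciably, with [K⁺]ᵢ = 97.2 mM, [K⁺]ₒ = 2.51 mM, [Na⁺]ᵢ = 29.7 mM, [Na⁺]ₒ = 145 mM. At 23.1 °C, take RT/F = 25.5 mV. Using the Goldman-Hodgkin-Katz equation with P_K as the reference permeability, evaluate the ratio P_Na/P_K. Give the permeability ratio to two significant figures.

Let α = P_Na/P_K. GHK: Vm = 25.5·ln[(Kₒ + α·Naₒ)/(Kᵢ + α·Naᵢ)].
e^(Vm/25.5) = e^(-56.0/25.5) = 0.11124
So 0.11124·(Kᵢ + α·Naᵢ) = Kₒ + α·Naₒ → α = (0.11124·97.2 − 2.51) / (145.0 − 0.11124·29.7)
α = (10.81 − 2.51) / (145.0 − 3.304) = 8.302/141.7 = 0.05859

0.059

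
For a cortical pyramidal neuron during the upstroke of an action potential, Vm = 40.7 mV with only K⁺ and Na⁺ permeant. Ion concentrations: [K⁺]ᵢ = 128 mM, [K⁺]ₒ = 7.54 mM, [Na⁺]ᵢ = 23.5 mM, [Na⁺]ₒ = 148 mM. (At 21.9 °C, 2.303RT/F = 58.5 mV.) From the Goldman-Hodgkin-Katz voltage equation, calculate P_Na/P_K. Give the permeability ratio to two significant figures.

Let α = P_Na/P_K. GHK: Vm = 58.5·log₁₀[(Kₒ + α·Naₒ)/(Kᵢ + α·Naᵢ)].
10^(Vm/58.5) = 10^(40.7/58.5) = 4.9628
So 4.9628·(Kᵢ + α·Naᵢ) = Kₒ + α·Naₒ → α = (4.9628·128.0 − 7.54) / (148.0 − 4.9628·23.5)
α = (635.2 − 7.54) / (148.0 − 116.6) = 627.7/31.37 = 20.01

20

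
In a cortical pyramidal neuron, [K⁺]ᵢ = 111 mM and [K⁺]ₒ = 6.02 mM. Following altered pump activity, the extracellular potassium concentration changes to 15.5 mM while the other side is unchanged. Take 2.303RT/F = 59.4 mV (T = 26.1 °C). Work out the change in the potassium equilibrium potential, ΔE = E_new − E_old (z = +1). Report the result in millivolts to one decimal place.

E_old = (59.4/1)·log₁₀(6.02/111) = -75.18 mV
E_new = (59.4/1)·log₁₀(15.5/111) = -50.79 mV
ΔE = -50.79 − (-75.18) = 24.40 mV

24.4 mV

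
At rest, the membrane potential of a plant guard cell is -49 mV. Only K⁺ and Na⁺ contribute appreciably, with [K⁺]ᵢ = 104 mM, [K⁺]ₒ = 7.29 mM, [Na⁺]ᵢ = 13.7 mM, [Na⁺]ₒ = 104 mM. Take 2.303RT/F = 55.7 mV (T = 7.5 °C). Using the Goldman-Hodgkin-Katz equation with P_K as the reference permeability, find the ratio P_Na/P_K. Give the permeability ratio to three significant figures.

Let α = P_Na/P_K. GHK: Vm = 55.7·log₁₀[(Kₒ + α·Naₒ)/(Kᵢ + α·Naᵢ)].
10^(Vm/55.7) = 10^(-49.0/55.7) = 0.13191
So 0.13191·(Kᵢ + α·Naᵢ) = Kₒ + α·Naₒ → α = (0.13191·104.0 − 7.29) / (104.0 − 0.13191·13.7)
α = (13.72 − 7.29) / (104.0 − 1.807) = 6.429/102.2 = 0.06291

0.0629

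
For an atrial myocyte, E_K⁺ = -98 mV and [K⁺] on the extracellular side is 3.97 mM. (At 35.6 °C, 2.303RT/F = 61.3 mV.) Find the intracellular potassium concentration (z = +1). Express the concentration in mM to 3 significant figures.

158 mM

Nernst: E = (61.3/1) · log₁₀([out]/[in]), so log₁₀([out]/[in]) = -98.0 × 1 / 61.3 = -1.5987.
[out]/[in] = 10^(-1.5987) = 0.02519.
[in] = 3.97 / 0.02519 = 157.6 mM.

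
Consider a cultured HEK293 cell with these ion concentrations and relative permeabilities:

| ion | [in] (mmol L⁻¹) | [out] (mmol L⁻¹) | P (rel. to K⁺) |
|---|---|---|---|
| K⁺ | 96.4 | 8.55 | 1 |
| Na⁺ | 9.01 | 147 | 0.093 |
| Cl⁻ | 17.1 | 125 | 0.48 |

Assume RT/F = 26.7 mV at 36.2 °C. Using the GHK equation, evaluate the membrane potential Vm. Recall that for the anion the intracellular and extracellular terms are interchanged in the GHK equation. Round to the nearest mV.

-44 mV

Vm = 26.7 · ln[(Σ P·[cation]ₒ + Σ P·[anion]ᵢ) / (Σ P·[cation]ᵢ + Σ P·[anion]ₒ)]
Numerator = 1×8.55 + 0.093×147 + 0.48×17.1 = 30.43
Denominator = 1×96.4 + 0.093×9.01 + 0.48×125 = 157.2
Vm = 26.7 · ln(0.19352) = 26.7 × (-1.6424) = -43.85 mV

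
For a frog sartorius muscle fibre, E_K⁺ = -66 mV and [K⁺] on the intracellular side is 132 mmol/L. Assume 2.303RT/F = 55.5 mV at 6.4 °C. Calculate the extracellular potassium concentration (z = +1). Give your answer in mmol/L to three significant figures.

Nernst: E = (55.5/1) · log₁₀([out]/[in]), so log₁₀([out]/[in]) = -66.0 × 1 / 55.5 = -1.1892.
[out]/[in] = 10^(-1.1892) = 0.06469.
[out] = 0.06469 × 132 = 8.539 mmol/L.

8.54 mmol/L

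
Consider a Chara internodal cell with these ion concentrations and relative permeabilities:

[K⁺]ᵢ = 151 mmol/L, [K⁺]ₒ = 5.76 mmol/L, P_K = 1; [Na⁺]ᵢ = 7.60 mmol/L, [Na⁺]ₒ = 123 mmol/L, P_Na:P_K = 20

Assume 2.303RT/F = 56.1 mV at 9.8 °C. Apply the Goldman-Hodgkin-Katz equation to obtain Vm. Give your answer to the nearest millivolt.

Vm = 56.1 · log₁₀[(Σ P·[cation]ₒ + Σ P·[anion]ᵢ) / (Σ P·[cation]ᵢ + Σ P·[anion]ₒ)]
Numerator = 1×5.76 + 20×123 = 2466
Denominator = 1×151 + 20×7.60 = 303
Vm = 56.1 · log₁₀(8.1378) = 56.1 × (0.9105) = 51.08 mV

51 mV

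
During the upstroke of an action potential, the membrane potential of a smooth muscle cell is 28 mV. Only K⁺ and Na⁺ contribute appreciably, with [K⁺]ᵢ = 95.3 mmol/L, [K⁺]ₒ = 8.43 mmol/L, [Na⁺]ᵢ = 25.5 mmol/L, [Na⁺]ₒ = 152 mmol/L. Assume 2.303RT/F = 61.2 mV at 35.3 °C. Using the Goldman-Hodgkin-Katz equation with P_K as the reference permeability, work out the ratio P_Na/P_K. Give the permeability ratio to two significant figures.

Let α = P_Na/P_K. GHK: Vm = 61.2·log₁₀[(Kₒ + α·Naₒ)/(Kᵢ + α·Naᵢ)].
10^(Vm/61.2) = 10^(28.0/61.2) = 2.8676
So 2.8676·(Kᵢ + α·Naᵢ) = Kₒ + α·Naₒ → α = (2.8676·95.3 − 8.43) / (152.0 − 2.8676·25.5)
α = (273.3 − 8.43) / (152.0 − 73.12) = 264.9/78.88 = 3.358

3.4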